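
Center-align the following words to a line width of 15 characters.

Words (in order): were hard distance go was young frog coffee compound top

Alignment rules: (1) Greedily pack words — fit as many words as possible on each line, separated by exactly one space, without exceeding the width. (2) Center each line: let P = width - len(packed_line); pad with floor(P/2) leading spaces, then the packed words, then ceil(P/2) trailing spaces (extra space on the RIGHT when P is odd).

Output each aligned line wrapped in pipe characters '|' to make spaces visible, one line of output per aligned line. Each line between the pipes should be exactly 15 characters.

Line 1: ['were', 'hard'] (min_width=9, slack=6)
Line 2: ['distance', 'go', 'was'] (min_width=15, slack=0)
Line 3: ['young', 'frog'] (min_width=10, slack=5)
Line 4: ['coffee', 'compound'] (min_width=15, slack=0)
Line 5: ['top'] (min_width=3, slack=12)

Answer: |   were hard   |
|distance go was|
|  young frog   |
|coffee compound|
|      top      |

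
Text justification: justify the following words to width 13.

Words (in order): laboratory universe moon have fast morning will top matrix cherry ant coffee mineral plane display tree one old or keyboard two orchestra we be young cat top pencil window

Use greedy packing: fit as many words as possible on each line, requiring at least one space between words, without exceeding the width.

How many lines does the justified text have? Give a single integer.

Answer: 15

Derivation:
Line 1: ['laboratory'] (min_width=10, slack=3)
Line 2: ['universe', 'moon'] (min_width=13, slack=0)
Line 3: ['have', 'fast'] (min_width=9, slack=4)
Line 4: ['morning', 'will'] (min_width=12, slack=1)
Line 5: ['top', 'matrix'] (min_width=10, slack=3)
Line 6: ['cherry', 'ant'] (min_width=10, slack=3)
Line 7: ['coffee'] (min_width=6, slack=7)
Line 8: ['mineral', 'plane'] (min_width=13, slack=0)
Line 9: ['display', 'tree'] (min_width=12, slack=1)
Line 10: ['one', 'old', 'or'] (min_width=10, slack=3)
Line 11: ['keyboard', 'two'] (min_width=12, slack=1)
Line 12: ['orchestra', 'we'] (min_width=12, slack=1)
Line 13: ['be', 'young', 'cat'] (min_width=12, slack=1)
Line 14: ['top', 'pencil'] (min_width=10, slack=3)
Line 15: ['window'] (min_width=6, slack=7)
Total lines: 15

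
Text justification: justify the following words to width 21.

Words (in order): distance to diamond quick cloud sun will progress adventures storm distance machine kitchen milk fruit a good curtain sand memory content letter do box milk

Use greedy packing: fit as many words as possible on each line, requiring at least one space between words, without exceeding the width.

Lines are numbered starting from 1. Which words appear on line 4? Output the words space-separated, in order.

Line 1: ['distance', 'to', 'diamond'] (min_width=19, slack=2)
Line 2: ['quick', 'cloud', 'sun', 'will'] (min_width=20, slack=1)
Line 3: ['progress', 'adventures'] (min_width=19, slack=2)
Line 4: ['storm', 'distance'] (min_width=14, slack=7)
Line 5: ['machine', 'kitchen', 'milk'] (min_width=20, slack=1)
Line 6: ['fruit', 'a', 'good', 'curtain'] (min_width=20, slack=1)
Line 7: ['sand', 'memory', 'content'] (min_width=19, slack=2)
Line 8: ['letter', 'do', 'box', 'milk'] (min_width=18, slack=3)

Answer: storm distance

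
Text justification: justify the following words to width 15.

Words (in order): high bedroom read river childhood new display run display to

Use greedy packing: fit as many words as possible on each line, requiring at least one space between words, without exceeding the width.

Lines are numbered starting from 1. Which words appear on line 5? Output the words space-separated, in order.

Answer: display to

Derivation:
Line 1: ['high', 'bedroom'] (min_width=12, slack=3)
Line 2: ['read', 'river'] (min_width=10, slack=5)
Line 3: ['childhood', 'new'] (min_width=13, slack=2)
Line 4: ['display', 'run'] (min_width=11, slack=4)
Line 5: ['display', 'to'] (min_width=10, slack=5)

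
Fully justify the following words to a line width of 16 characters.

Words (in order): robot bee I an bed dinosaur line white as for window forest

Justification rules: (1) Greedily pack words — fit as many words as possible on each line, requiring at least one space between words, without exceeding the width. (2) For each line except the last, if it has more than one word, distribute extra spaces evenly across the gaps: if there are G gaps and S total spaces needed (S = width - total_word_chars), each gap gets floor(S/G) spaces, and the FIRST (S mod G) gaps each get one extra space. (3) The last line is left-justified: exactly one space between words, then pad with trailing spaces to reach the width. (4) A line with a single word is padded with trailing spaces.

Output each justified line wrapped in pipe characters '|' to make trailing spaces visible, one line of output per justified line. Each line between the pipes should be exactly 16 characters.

Answer: |robot  bee  I an|
|bed     dinosaur|
|line   white  as|
|for       window|
|forest          |

Derivation:
Line 1: ['robot', 'bee', 'I', 'an'] (min_width=14, slack=2)
Line 2: ['bed', 'dinosaur'] (min_width=12, slack=4)
Line 3: ['line', 'white', 'as'] (min_width=13, slack=3)
Line 4: ['for', 'window'] (min_width=10, slack=6)
Line 5: ['forest'] (min_width=6, slack=10)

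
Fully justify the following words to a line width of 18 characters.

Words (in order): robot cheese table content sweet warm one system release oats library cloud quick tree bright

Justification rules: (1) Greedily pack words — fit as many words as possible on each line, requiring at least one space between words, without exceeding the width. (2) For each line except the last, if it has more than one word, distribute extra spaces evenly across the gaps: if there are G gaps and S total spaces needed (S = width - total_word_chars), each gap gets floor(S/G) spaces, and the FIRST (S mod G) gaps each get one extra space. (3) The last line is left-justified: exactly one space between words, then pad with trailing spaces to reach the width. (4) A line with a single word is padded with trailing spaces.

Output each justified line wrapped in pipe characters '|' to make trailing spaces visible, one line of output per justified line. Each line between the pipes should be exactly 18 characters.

Answer: |robot cheese table|
|content sweet warm|
|one system release|
|oats library cloud|
|quick tree bright |

Derivation:
Line 1: ['robot', 'cheese', 'table'] (min_width=18, slack=0)
Line 2: ['content', 'sweet', 'warm'] (min_width=18, slack=0)
Line 3: ['one', 'system', 'release'] (min_width=18, slack=0)
Line 4: ['oats', 'library', 'cloud'] (min_width=18, slack=0)
Line 5: ['quick', 'tree', 'bright'] (min_width=17, slack=1)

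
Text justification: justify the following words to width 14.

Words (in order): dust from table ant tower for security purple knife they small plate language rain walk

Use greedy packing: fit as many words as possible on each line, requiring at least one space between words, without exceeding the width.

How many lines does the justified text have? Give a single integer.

Answer: 8

Derivation:
Line 1: ['dust', 'from'] (min_width=9, slack=5)
Line 2: ['table', 'ant'] (min_width=9, slack=5)
Line 3: ['tower', 'for'] (min_width=9, slack=5)
Line 4: ['security'] (min_width=8, slack=6)
Line 5: ['purple', 'knife'] (min_width=12, slack=2)
Line 6: ['they', 'small'] (min_width=10, slack=4)
Line 7: ['plate', 'language'] (min_width=14, slack=0)
Line 8: ['rain', 'walk'] (min_width=9, slack=5)
Total lines: 8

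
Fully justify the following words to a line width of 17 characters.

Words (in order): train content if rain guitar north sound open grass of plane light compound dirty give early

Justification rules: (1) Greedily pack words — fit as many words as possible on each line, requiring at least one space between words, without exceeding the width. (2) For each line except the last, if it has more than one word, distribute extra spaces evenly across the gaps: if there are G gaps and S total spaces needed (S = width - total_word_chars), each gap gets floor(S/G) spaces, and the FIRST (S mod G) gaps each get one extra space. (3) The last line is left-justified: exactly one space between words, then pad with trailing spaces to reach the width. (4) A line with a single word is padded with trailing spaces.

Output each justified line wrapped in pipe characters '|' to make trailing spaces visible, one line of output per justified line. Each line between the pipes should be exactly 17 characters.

Line 1: ['train', 'content', 'if'] (min_width=16, slack=1)
Line 2: ['rain', 'guitar', 'north'] (min_width=17, slack=0)
Line 3: ['sound', 'open', 'grass'] (min_width=16, slack=1)
Line 4: ['of', 'plane', 'light'] (min_width=14, slack=3)
Line 5: ['compound', 'dirty'] (min_width=14, slack=3)
Line 6: ['give', 'early'] (min_width=10, slack=7)

Answer: |train  content if|
|rain guitar north|
|sound  open grass|
|of   plane  light|
|compound    dirty|
|give early       |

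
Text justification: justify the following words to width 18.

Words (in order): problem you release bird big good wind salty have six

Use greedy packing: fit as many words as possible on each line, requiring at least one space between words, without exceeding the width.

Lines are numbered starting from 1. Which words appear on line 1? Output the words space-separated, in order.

Answer: problem you

Derivation:
Line 1: ['problem', 'you'] (min_width=11, slack=7)
Line 2: ['release', 'bird', 'big'] (min_width=16, slack=2)
Line 3: ['good', 'wind', 'salty'] (min_width=15, slack=3)
Line 4: ['have', 'six'] (min_width=8, slack=10)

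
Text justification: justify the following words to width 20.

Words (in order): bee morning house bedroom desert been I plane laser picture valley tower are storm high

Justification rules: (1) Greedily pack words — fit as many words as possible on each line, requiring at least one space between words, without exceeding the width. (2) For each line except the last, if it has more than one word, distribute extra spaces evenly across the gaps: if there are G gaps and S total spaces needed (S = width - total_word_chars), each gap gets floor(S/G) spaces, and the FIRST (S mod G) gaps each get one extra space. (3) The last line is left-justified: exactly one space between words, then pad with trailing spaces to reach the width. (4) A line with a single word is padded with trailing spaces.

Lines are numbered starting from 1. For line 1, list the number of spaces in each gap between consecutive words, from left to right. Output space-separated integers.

Line 1: ['bee', 'morning', 'house'] (min_width=17, slack=3)
Line 2: ['bedroom', 'desert', 'been'] (min_width=19, slack=1)
Line 3: ['I', 'plane', 'laser'] (min_width=13, slack=7)
Line 4: ['picture', 'valley', 'tower'] (min_width=20, slack=0)
Line 5: ['are', 'storm', 'high'] (min_width=14, slack=6)

Answer: 3 2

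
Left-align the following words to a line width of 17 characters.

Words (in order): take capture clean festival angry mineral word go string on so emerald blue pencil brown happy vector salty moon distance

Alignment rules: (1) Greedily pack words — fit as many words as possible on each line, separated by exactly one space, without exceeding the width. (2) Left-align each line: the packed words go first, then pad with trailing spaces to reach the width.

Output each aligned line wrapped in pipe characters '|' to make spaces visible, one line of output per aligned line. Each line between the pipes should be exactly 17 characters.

Line 1: ['take', 'capture'] (min_width=12, slack=5)
Line 2: ['clean', 'festival'] (min_width=14, slack=3)
Line 3: ['angry', 'mineral'] (min_width=13, slack=4)
Line 4: ['word', 'go', 'string', 'on'] (min_width=17, slack=0)
Line 5: ['so', 'emerald', 'blue'] (min_width=15, slack=2)
Line 6: ['pencil', 'brown'] (min_width=12, slack=5)
Line 7: ['happy', 'vector'] (min_width=12, slack=5)
Line 8: ['salty', 'moon'] (min_width=10, slack=7)
Line 9: ['distance'] (min_width=8, slack=9)

Answer: |take capture     |
|clean festival   |
|angry mineral    |
|word go string on|
|so emerald blue  |
|pencil brown     |
|happy vector     |
|salty moon       |
|distance         |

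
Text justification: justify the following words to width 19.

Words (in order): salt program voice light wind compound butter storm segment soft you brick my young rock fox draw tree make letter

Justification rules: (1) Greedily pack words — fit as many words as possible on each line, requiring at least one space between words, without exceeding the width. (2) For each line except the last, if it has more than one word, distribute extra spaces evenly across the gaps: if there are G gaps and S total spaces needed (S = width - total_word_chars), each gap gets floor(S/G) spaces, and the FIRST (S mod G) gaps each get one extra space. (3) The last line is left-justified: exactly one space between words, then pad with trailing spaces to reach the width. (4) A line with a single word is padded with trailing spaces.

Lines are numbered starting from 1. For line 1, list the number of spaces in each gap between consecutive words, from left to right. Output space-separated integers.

Line 1: ['salt', 'program', 'voice'] (min_width=18, slack=1)
Line 2: ['light', 'wind', 'compound'] (min_width=19, slack=0)
Line 3: ['butter', 'storm'] (min_width=12, slack=7)
Line 4: ['segment', 'soft', 'you'] (min_width=16, slack=3)
Line 5: ['brick', 'my', 'young', 'rock'] (min_width=19, slack=0)
Line 6: ['fox', 'draw', 'tree', 'make'] (min_width=18, slack=1)
Line 7: ['letter'] (min_width=6, slack=13)

Answer: 2 1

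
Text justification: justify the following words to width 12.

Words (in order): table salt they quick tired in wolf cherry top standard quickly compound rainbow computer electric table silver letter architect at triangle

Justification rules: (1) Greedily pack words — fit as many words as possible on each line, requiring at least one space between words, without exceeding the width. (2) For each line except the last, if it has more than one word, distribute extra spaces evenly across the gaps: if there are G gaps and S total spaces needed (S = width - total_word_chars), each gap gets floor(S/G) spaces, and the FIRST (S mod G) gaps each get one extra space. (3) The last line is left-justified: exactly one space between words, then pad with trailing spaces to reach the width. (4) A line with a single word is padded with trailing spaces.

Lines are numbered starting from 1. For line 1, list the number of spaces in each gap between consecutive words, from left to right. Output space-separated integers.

Line 1: ['table', 'salt'] (min_width=10, slack=2)
Line 2: ['they', 'quick'] (min_width=10, slack=2)
Line 3: ['tired', 'in'] (min_width=8, slack=4)
Line 4: ['wolf', 'cherry'] (min_width=11, slack=1)
Line 5: ['top', 'standard'] (min_width=12, slack=0)
Line 6: ['quickly'] (min_width=7, slack=5)
Line 7: ['compound'] (min_width=8, slack=4)
Line 8: ['rainbow'] (min_width=7, slack=5)
Line 9: ['computer'] (min_width=8, slack=4)
Line 10: ['electric'] (min_width=8, slack=4)
Line 11: ['table', 'silver'] (min_width=12, slack=0)
Line 12: ['letter'] (min_width=6, slack=6)
Line 13: ['architect', 'at'] (min_width=12, slack=0)
Line 14: ['triangle'] (min_width=8, slack=4)

Answer: 3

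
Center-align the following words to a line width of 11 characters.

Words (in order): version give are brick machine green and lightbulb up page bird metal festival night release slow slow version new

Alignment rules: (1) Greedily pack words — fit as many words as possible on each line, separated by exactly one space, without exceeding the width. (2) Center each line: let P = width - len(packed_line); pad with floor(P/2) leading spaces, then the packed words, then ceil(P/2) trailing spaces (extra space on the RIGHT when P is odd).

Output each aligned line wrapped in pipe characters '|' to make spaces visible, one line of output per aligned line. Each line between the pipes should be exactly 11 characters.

Line 1: ['version'] (min_width=7, slack=4)
Line 2: ['give', 'are'] (min_width=8, slack=3)
Line 3: ['brick'] (min_width=5, slack=6)
Line 4: ['machine'] (min_width=7, slack=4)
Line 5: ['green', 'and'] (min_width=9, slack=2)
Line 6: ['lightbulb'] (min_width=9, slack=2)
Line 7: ['up', 'page'] (min_width=7, slack=4)
Line 8: ['bird', 'metal'] (min_width=10, slack=1)
Line 9: ['festival'] (min_width=8, slack=3)
Line 10: ['night'] (min_width=5, slack=6)
Line 11: ['release'] (min_width=7, slack=4)
Line 12: ['slow', 'slow'] (min_width=9, slack=2)
Line 13: ['version', 'new'] (min_width=11, slack=0)

Answer: |  version  |
| give are  |
|   brick   |
|  machine  |
| green and |
| lightbulb |
|  up page  |
|bird metal |
| festival  |
|   night   |
|  release  |
| slow slow |
|version new|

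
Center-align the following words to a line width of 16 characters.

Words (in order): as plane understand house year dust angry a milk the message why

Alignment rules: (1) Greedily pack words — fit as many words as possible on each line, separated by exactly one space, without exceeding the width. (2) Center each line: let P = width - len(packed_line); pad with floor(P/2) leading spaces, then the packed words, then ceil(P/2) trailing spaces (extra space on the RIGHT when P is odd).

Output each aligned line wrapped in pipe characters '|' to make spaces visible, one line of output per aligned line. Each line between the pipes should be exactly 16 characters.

Line 1: ['as', 'plane'] (min_width=8, slack=8)
Line 2: ['understand', 'house'] (min_width=16, slack=0)
Line 3: ['year', 'dust', 'angry'] (min_width=15, slack=1)
Line 4: ['a', 'milk', 'the'] (min_width=10, slack=6)
Line 5: ['message', 'why'] (min_width=11, slack=5)

Answer: |    as plane    |
|understand house|
|year dust angry |
|   a milk the   |
|  message why   |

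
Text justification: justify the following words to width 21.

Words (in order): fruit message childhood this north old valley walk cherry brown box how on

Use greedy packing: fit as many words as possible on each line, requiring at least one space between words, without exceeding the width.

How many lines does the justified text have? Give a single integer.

Answer: 5

Derivation:
Line 1: ['fruit', 'message'] (min_width=13, slack=8)
Line 2: ['childhood', 'this', 'north'] (min_width=20, slack=1)
Line 3: ['old', 'valley', 'walk'] (min_width=15, slack=6)
Line 4: ['cherry', 'brown', 'box', 'how'] (min_width=20, slack=1)
Line 5: ['on'] (min_width=2, slack=19)
Total lines: 5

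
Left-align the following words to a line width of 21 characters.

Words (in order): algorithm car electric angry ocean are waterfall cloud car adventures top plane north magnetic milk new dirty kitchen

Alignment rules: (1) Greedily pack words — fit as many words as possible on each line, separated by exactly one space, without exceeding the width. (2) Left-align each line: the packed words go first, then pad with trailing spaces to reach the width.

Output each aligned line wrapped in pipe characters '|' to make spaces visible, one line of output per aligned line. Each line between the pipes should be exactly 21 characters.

Line 1: ['algorithm', 'car'] (min_width=13, slack=8)
Line 2: ['electric', 'angry', 'ocean'] (min_width=20, slack=1)
Line 3: ['are', 'waterfall', 'cloud'] (min_width=19, slack=2)
Line 4: ['car', 'adventures', 'top'] (min_width=18, slack=3)
Line 5: ['plane', 'north', 'magnetic'] (min_width=20, slack=1)
Line 6: ['milk', 'new', 'dirty'] (min_width=14, slack=7)
Line 7: ['kitchen'] (min_width=7, slack=14)

Answer: |algorithm car        |
|electric angry ocean |
|are waterfall cloud  |
|car adventures top   |
|plane north magnetic |
|milk new dirty       |
|kitchen              |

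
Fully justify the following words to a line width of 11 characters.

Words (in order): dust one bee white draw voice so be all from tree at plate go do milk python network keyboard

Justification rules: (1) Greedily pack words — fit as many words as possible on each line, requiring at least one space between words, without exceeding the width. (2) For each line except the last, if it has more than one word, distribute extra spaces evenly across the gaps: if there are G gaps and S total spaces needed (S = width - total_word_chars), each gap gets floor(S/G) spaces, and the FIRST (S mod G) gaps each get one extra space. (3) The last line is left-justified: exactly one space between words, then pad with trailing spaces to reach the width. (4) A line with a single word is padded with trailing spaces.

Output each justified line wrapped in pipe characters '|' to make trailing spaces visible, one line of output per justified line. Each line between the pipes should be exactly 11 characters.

Answer: |dust    one|
|bee   white|
|draw  voice|
|so  be  all|
|from   tree|
|at plate go|
|do     milk|
|python     |
|network    |
|keyboard   |

Derivation:
Line 1: ['dust', 'one'] (min_width=8, slack=3)
Line 2: ['bee', 'white'] (min_width=9, slack=2)
Line 3: ['draw', 'voice'] (min_width=10, slack=1)
Line 4: ['so', 'be', 'all'] (min_width=9, slack=2)
Line 5: ['from', 'tree'] (min_width=9, slack=2)
Line 6: ['at', 'plate', 'go'] (min_width=11, slack=0)
Line 7: ['do', 'milk'] (min_width=7, slack=4)
Line 8: ['python'] (min_width=6, slack=5)
Line 9: ['network'] (min_width=7, slack=4)
Line 10: ['keyboard'] (min_width=8, slack=3)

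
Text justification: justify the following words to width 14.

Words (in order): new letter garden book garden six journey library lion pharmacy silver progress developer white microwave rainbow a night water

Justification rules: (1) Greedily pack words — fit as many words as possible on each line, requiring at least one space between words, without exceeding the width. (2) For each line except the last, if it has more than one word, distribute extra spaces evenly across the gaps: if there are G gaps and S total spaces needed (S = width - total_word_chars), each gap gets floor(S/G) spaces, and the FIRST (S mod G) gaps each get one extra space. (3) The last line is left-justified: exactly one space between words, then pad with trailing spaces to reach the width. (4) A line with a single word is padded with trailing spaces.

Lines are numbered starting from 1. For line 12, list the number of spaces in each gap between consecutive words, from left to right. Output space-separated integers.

Answer: 6

Derivation:
Line 1: ['new', 'letter'] (min_width=10, slack=4)
Line 2: ['garden', 'book'] (min_width=11, slack=3)
Line 3: ['garden', 'six'] (min_width=10, slack=4)
Line 4: ['journey'] (min_width=7, slack=7)
Line 5: ['library', 'lion'] (min_width=12, slack=2)
Line 6: ['pharmacy'] (min_width=8, slack=6)
Line 7: ['silver'] (min_width=6, slack=8)
Line 8: ['progress'] (min_width=8, slack=6)
Line 9: ['developer'] (min_width=9, slack=5)
Line 10: ['white'] (min_width=5, slack=9)
Line 11: ['microwave'] (min_width=9, slack=5)
Line 12: ['rainbow', 'a'] (min_width=9, slack=5)
Line 13: ['night', 'water'] (min_width=11, slack=3)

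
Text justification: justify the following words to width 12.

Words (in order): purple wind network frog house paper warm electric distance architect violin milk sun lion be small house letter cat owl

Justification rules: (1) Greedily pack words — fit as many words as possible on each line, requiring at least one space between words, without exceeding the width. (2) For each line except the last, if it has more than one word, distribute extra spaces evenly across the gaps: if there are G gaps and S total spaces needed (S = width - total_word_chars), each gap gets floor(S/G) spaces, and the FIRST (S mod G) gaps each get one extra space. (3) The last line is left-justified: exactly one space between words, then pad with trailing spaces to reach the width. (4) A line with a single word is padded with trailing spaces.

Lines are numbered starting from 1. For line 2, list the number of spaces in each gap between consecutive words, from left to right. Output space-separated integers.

Answer: 1

Derivation:
Line 1: ['purple', 'wind'] (min_width=11, slack=1)
Line 2: ['network', 'frog'] (min_width=12, slack=0)
Line 3: ['house', 'paper'] (min_width=11, slack=1)
Line 4: ['warm'] (min_width=4, slack=8)
Line 5: ['electric'] (min_width=8, slack=4)
Line 6: ['distance'] (min_width=8, slack=4)
Line 7: ['architect'] (min_width=9, slack=3)
Line 8: ['violin', 'milk'] (min_width=11, slack=1)
Line 9: ['sun', 'lion', 'be'] (min_width=11, slack=1)
Line 10: ['small', 'house'] (min_width=11, slack=1)
Line 11: ['letter', 'cat'] (min_width=10, slack=2)
Line 12: ['owl'] (min_width=3, slack=9)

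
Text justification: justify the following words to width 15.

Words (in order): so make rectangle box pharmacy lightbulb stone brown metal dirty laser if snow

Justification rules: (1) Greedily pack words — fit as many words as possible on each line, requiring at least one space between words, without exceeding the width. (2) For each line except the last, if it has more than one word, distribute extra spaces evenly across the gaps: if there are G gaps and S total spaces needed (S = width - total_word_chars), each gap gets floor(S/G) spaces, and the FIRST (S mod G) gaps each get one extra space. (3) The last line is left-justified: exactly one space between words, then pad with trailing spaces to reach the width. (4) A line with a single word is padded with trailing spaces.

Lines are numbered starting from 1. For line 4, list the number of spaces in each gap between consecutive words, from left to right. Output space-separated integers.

Answer: 1

Derivation:
Line 1: ['so', 'make'] (min_width=7, slack=8)
Line 2: ['rectangle', 'box'] (min_width=13, slack=2)
Line 3: ['pharmacy'] (min_width=8, slack=7)
Line 4: ['lightbulb', 'stone'] (min_width=15, slack=0)
Line 5: ['brown', 'metal'] (min_width=11, slack=4)
Line 6: ['dirty', 'laser', 'if'] (min_width=14, slack=1)
Line 7: ['snow'] (min_width=4, slack=11)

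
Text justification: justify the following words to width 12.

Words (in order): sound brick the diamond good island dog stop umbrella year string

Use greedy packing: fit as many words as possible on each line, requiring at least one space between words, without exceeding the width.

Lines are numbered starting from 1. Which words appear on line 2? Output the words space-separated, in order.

Answer: the diamond

Derivation:
Line 1: ['sound', 'brick'] (min_width=11, slack=1)
Line 2: ['the', 'diamond'] (min_width=11, slack=1)
Line 3: ['good', 'island'] (min_width=11, slack=1)
Line 4: ['dog', 'stop'] (min_width=8, slack=4)
Line 5: ['umbrella'] (min_width=8, slack=4)
Line 6: ['year', 'string'] (min_width=11, slack=1)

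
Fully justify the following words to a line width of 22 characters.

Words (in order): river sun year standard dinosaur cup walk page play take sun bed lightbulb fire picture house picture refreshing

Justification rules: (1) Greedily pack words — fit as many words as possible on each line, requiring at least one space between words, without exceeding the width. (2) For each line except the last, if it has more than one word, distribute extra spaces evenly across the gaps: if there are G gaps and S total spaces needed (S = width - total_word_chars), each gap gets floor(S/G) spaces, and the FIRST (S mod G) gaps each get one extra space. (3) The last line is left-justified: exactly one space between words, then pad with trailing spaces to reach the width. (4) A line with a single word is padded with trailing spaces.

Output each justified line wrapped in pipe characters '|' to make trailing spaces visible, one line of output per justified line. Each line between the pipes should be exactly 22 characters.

Line 1: ['river', 'sun', 'year'] (min_width=14, slack=8)
Line 2: ['standard', 'dinosaur', 'cup'] (min_width=21, slack=1)
Line 3: ['walk', 'page', 'play', 'take'] (min_width=19, slack=3)
Line 4: ['sun', 'bed', 'lightbulb', 'fire'] (min_width=22, slack=0)
Line 5: ['picture', 'house', 'picture'] (min_width=21, slack=1)
Line 6: ['refreshing'] (min_width=10, slack=12)

Answer: |river     sun     year|
|standard  dinosaur cup|
|walk  page  play  take|
|sun bed lightbulb fire|
|picture  house picture|
|refreshing            |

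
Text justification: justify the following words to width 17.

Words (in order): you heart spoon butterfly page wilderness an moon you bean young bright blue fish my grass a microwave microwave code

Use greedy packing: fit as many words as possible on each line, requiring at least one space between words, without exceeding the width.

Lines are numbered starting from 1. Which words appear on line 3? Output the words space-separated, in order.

Answer: wilderness an

Derivation:
Line 1: ['you', 'heart', 'spoon'] (min_width=15, slack=2)
Line 2: ['butterfly', 'page'] (min_width=14, slack=3)
Line 3: ['wilderness', 'an'] (min_width=13, slack=4)
Line 4: ['moon', 'you', 'bean'] (min_width=13, slack=4)
Line 5: ['young', 'bright', 'blue'] (min_width=17, slack=0)
Line 6: ['fish', 'my', 'grass', 'a'] (min_width=15, slack=2)
Line 7: ['microwave'] (min_width=9, slack=8)
Line 8: ['microwave', 'code'] (min_width=14, slack=3)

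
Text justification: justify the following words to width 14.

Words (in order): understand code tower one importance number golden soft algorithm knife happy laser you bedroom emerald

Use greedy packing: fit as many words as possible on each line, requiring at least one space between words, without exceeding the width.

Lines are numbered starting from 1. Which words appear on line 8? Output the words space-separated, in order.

Answer: bedroom

Derivation:
Line 1: ['understand'] (min_width=10, slack=4)
Line 2: ['code', 'tower', 'one'] (min_width=14, slack=0)
Line 3: ['importance'] (min_width=10, slack=4)
Line 4: ['number', 'golden'] (min_width=13, slack=1)
Line 5: ['soft', 'algorithm'] (min_width=14, slack=0)
Line 6: ['knife', 'happy'] (min_width=11, slack=3)
Line 7: ['laser', 'you'] (min_width=9, slack=5)
Line 8: ['bedroom'] (min_width=7, slack=7)
Line 9: ['emerald'] (min_width=7, slack=7)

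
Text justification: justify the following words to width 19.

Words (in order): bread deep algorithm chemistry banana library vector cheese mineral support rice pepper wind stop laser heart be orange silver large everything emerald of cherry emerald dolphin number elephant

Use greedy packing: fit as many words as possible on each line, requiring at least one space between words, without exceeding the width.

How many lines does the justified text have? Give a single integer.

Answer: 12

Derivation:
Line 1: ['bread', 'deep'] (min_width=10, slack=9)
Line 2: ['algorithm', 'chemistry'] (min_width=19, slack=0)
Line 3: ['banana', 'library'] (min_width=14, slack=5)
Line 4: ['vector', 'cheese'] (min_width=13, slack=6)
Line 5: ['mineral', 'support'] (min_width=15, slack=4)
Line 6: ['rice', 'pepper', 'wind'] (min_width=16, slack=3)
Line 7: ['stop', 'laser', 'heart', 'be'] (min_width=19, slack=0)
Line 8: ['orange', 'silver', 'large'] (min_width=19, slack=0)
Line 9: ['everything', 'emerald'] (min_width=18, slack=1)
Line 10: ['of', 'cherry', 'emerald'] (min_width=17, slack=2)
Line 11: ['dolphin', 'number'] (min_width=14, slack=5)
Line 12: ['elephant'] (min_width=8, slack=11)
Total lines: 12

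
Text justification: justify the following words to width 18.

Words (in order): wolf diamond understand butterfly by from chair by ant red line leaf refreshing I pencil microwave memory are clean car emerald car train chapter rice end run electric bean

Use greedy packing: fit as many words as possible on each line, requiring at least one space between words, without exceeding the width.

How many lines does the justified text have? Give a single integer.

Line 1: ['wolf', 'diamond'] (min_width=12, slack=6)
Line 2: ['understand'] (min_width=10, slack=8)
Line 3: ['butterfly', 'by', 'from'] (min_width=17, slack=1)
Line 4: ['chair', 'by', 'ant', 'red'] (min_width=16, slack=2)
Line 5: ['line', 'leaf'] (min_width=9, slack=9)
Line 6: ['refreshing', 'I'] (min_width=12, slack=6)
Line 7: ['pencil', 'microwave'] (min_width=16, slack=2)
Line 8: ['memory', 'are', 'clean'] (min_width=16, slack=2)
Line 9: ['car', 'emerald', 'car'] (min_width=15, slack=3)
Line 10: ['train', 'chapter', 'rice'] (min_width=18, slack=0)
Line 11: ['end', 'run', 'electric'] (min_width=16, slack=2)
Line 12: ['bean'] (min_width=4, slack=14)
Total lines: 12

Answer: 12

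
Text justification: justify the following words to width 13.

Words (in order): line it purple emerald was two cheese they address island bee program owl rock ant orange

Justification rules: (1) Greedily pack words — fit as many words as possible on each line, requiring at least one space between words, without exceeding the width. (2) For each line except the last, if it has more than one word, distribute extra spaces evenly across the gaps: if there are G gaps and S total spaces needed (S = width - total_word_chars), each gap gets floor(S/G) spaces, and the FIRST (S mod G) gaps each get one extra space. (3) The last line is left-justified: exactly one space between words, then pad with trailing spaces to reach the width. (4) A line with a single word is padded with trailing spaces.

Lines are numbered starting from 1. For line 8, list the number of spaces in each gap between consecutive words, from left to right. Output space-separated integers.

Line 1: ['line', 'it'] (min_width=7, slack=6)
Line 2: ['purple'] (min_width=6, slack=7)
Line 3: ['emerald', 'was'] (min_width=11, slack=2)
Line 4: ['two', 'cheese'] (min_width=10, slack=3)
Line 5: ['they', 'address'] (min_width=12, slack=1)
Line 6: ['island', 'bee'] (min_width=10, slack=3)
Line 7: ['program', 'owl'] (min_width=11, slack=2)
Line 8: ['rock', 'ant'] (min_width=8, slack=5)
Line 9: ['orange'] (min_width=6, slack=7)

Answer: 6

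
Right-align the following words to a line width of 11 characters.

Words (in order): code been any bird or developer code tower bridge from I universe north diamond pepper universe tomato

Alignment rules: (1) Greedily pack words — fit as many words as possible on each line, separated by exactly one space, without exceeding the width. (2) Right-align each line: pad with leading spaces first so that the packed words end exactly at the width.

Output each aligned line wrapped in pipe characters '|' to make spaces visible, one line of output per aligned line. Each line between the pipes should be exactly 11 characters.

Answer: |  code been|
|any bird or|
|  developer|
| code tower|
|bridge from|
| I universe|
|      north|
|    diamond|
|     pepper|
|   universe|
|     tomato|

Derivation:
Line 1: ['code', 'been'] (min_width=9, slack=2)
Line 2: ['any', 'bird', 'or'] (min_width=11, slack=0)
Line 3: ['developer'] (min_width=9, slack=2)
Line 4: ['code', 'tower'] (min_width=10, slack=1)
Line 5: ['bridge', 'from'] (min_width=11, slack=0)
Line 6: ['I', 'universe'] (min_width=10, slack=1)
Line 7: ['north'] (min_width=5, slack=6)
Line 8: ['diamond'] (min_width=7, slack=4)
Line 9: ['pepper'] (min_width=6, slack=5)
Line 10: ['universe'] (min_width=8, slack=3)
Line 11: ['tomato'] (min_width=6, slack=5)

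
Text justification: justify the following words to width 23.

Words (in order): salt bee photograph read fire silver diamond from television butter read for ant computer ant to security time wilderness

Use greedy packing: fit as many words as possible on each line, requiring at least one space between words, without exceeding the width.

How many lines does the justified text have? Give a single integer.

Line 1: ['salt', 'bee', 'photograph'] (min_width=19, slack=4)
Line 2: ['read', 'fire', 'silver'] (min_width=16, slack=7)
Line 3: ['diamond', 'from', 'television'] (min_width=23, slack=0)
Line 4: ['butter', 'read', 'for', 'ant'] (min_width=19, slack=4)
Line 5: ['computer', 'ant', 'to'] (min_width=15, slack=8)
Line 6: ['security', 'time'] (min_width=13, slack=10)
Line 7: ['wilderness'] (min_width=10, slack=13)
Total lines: 7

Answer: 7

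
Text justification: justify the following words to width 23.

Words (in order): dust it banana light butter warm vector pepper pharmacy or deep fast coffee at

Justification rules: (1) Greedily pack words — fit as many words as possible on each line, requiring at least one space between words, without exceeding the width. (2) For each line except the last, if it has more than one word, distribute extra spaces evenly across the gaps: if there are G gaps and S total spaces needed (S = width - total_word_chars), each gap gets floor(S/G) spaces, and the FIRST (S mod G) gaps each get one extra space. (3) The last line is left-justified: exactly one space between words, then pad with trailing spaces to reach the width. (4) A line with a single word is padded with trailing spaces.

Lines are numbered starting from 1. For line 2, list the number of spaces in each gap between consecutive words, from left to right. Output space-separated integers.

Answer: 4 3

Derivation:
Line 1: ['dust', 'it', 'banana', 'light'] (min_width=20, slack=3)
Line 2: ['butter', 'warm', 'vector'] (min_width=18, slack=5)
Line 3: ['pepper', 'pharmacy', 'or', 'deep'] (min_width=23, slack=0)
Line 4: ['fast', 'coffee', 'at'] (min_width=14, slack=9)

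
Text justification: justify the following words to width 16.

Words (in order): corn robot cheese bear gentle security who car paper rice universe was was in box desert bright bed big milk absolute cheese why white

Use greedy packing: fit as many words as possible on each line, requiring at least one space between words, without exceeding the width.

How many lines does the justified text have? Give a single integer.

Answer: 10

Derivation:
Line 1: ['corn', 'robot'] (min_width=10, slack=6)
Line 2: ['cheese', 'bear'] (min_width=11, slack=5)
Line 3: ['gentle', 'security'] (min_width=15, slack=1)
Line 4: ['who', 'car', 'paper'] (min_width=13, slack=3)
Line 5: ['rice', 'universe'] (min_width=13, slack=3)
Line 6: ['was', 'was', 'in', 'box'] (min_width=14, slack=2)
Line 7: ['desert', 'bright'] (min_width=13, slack=3)
Line 8: ['bed', 'big', 'milk'] (min_width=12, slack=4)
Line 9: ['absolute', 'cheese'] (min_width=15, slack=1)
Line 10: ['why', 'white'] (min_width=9, slack=7)
Total lines: 10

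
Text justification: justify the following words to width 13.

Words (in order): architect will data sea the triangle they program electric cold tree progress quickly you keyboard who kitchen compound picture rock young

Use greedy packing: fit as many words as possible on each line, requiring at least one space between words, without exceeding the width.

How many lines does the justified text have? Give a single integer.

Line 1: ['architect'] (min_width=9, slack=4)
Line 2: ['will', 'data', 'sea'] (min_width=13, slack=0)
Line 3: ['the', 'triangle'] (min_width=12, slack=1)
Line 4: ['they', 'program'] (min_width=12, slack=1)
Line 5: ['electric', 'cold'] (min_width=13, slack=0)
Line 6: ['tree', 'progress'] (min_width=13, slack=0)
Line 7: ['quickly', 'you'] (min_width=11, slack=2)
Line 8: ['keyboard', 'who'] (min_width=12, slack=1)
Line 9: ['kitchen'] (min_width=7, slack=6)
Line 10: ['compound'] (min_width=8, slack=5)
Line 11: ['picture', 'rock'] (min_width=12, slack=1)
Line 12: ['young'] (min_width=5, slack=8)
Total lines: 12

Answer: 12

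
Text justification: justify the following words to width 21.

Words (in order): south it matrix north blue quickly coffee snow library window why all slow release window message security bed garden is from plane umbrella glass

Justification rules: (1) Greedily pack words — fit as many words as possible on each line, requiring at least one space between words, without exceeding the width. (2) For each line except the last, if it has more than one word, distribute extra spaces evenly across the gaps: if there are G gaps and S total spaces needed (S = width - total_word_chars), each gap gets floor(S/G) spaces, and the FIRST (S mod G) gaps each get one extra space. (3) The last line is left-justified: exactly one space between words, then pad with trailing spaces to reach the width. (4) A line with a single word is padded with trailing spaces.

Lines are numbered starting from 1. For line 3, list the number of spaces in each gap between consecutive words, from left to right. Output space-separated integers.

Line 1: ['south', 'it', 'matrix', 'north'] (min_width=21, slack=0)
Line 2: ['blue', 'quickly', 'coffee'] (min_width=19, slack=2)
Line 3: ['snow', 'library', 'window'] (min_width=19, slack=2)
Line 4: ['why', 'all', 'slow', 'release'] (min_width=20, slack=1)
Line 5: ['window', 'message'] (min_width=14, slack=7)
Line 6: ['security', 'bed', 'garden'] (min_width=19, slack=2)
Line 7: ['is', 'from', 'plane'] (min_width=13, slack=8)
Line 8: ['umbrella', 'glass'] (min_width=14, slack=7)

Answer: 2 2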